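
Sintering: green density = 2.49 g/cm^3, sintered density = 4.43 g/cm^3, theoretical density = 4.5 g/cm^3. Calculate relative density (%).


Relative = 4.43 / 4.5 * 100 = 98.4%

98.4


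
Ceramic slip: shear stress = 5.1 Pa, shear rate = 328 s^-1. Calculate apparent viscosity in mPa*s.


eta = tau/gamma * 1000 = 5.1/328 * 1000 = 15.5 mPa*s

15.5


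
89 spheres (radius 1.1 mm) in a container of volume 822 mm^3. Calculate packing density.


V_sphere = 4/3*pi*1.1^3 = 5.5753 mm^3
Total V = 89*5.5753 = 496.2017 mm^3
PD = 496.2017 / 822 = 0.604

0.604


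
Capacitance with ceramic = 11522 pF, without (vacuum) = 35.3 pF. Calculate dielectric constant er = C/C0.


er = 11522 / 35.3 = 326.4

326.4


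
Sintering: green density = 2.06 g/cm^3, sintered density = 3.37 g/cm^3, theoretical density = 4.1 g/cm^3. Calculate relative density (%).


Relative = 3.37 / 4.1 * 100 = 82.2%

82.2


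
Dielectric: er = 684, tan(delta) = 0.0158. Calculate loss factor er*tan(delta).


Loss = 684 * 0.0158 = 10.807

10.807


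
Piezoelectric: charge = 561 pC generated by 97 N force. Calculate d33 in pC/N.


d33 = 561 / 97 = 5.8 pC/N

5.8


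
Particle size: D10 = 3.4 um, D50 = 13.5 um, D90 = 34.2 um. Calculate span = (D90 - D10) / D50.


Span = (34.2 - 3.4) / 13.5 = 30.8 / 13.5 = 2.281

2.281


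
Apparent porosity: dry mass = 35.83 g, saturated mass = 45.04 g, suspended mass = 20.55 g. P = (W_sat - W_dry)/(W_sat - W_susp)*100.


P = (45.04 - 35.83) / (45.04 - 20.55) * 100 = 9.21 / 24.49 * 100 = 37.6%

37.6


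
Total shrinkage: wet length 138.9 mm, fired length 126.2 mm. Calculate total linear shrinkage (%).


TS = (138.9 - 126.2) / 138.9 * 100 = 9.14%

9.14


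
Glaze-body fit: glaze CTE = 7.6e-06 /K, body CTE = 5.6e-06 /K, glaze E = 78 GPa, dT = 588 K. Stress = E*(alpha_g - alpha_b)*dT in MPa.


Stress = 78*1000*(7.6e-06 - 5.6e-06)*588 = 91.7 MPa

91.7


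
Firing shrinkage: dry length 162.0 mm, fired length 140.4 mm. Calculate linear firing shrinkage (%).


FS = (162.0 - 140.4) / 162.0 * 100 = 13.33%

13.33


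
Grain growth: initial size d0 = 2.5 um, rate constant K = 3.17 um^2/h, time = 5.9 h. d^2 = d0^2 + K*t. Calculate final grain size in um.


d^2 = 2.5^2 + 3.17*5.9 = 24.953
d = sqrt(24.953) = 5.0 um

5.0


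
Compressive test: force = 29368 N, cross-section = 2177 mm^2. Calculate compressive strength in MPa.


CS = 29368 / 2177 = 13.5 MPa

13.5


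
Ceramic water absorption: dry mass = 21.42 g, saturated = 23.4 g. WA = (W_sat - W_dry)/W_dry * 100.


WA = (23.4 - 21.42) / 21.42 * 100 = 9.24%

9.24


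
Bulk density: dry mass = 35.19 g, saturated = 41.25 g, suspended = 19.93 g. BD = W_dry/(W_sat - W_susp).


BD = 35.19 / (41.25 - 19.93) = 35.19 / 21.32 = 1.651 g/cm^3

1.651


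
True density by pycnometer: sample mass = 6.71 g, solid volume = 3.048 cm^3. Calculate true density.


TD = 6.71 / 3.048 = 2.201 g/cm^3

2.201


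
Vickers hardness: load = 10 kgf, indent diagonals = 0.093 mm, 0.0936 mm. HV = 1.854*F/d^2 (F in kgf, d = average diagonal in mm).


d_avg = (0.093+0.0936)/2 = 0.0933 mm
HV = 1.854*10/0.0933^2 = 2130

2130


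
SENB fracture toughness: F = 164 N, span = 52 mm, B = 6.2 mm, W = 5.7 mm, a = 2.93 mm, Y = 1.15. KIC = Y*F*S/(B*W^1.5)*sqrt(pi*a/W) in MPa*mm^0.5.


KIC = 1.15*164*52/(6.2*5.7^1.5)*sqrt(pi*2.93/5.7) = 147.71

147.71


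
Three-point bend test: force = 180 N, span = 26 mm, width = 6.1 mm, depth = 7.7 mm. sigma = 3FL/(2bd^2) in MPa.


sigma = 3*180*26/(2*6.1*7.7^2) = 19.4 MPa

19.4


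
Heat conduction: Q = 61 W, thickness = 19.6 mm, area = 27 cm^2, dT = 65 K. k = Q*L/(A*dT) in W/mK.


k = 61*19.6/1000/(27/10000*65) = 6.81 W/mK

6.81


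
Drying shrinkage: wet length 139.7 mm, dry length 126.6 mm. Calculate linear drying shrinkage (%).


DS = (139.7 - 126.6) / 139.7 * 100 = 9.38%

9.38


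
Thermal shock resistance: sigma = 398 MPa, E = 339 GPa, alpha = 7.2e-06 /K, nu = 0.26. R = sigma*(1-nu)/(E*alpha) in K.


R = 398*(1-0.26)/(339*1000*7.2e-06) = 121 K

121


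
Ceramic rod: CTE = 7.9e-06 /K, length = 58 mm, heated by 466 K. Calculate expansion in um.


dL = 7.9e-06 * 58 * 466 * 1000 = 213.521 um

213.521


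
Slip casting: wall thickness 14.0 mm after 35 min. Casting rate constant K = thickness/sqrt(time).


K = 14.0 / sqrt(35) = 14.0 / 5.9161 = 2.366 mm/min^0.5

2.366


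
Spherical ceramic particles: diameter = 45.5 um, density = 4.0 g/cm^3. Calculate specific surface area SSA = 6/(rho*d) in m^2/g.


SSA = 6 / (4.0 * 45.5) = 0.033 m^2/g

0.033


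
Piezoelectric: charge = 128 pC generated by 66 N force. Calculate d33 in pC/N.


d33 = 128 / 66 = 1.9 pC/N

1.9


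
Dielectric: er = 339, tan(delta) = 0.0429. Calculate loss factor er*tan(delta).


Loss = 339 * 0.0429 = 14.543

14.543


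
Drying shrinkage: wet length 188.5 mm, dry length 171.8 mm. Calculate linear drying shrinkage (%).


DS = (188.5 - 171.8) / 188.5 * 100 = 8.86%

8.86


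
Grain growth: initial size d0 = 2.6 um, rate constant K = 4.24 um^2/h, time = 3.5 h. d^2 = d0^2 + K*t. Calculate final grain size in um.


d^2 = 2.6^2 + 4.24*3.5 = 21.6
d = sqrt(21.6) = 4.65 um

4.65


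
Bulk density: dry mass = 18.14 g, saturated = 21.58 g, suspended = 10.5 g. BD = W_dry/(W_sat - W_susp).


BD = 18.14 / (21.58 - 10.5) = 18.14 / 11.08 = 1.637 g/cm^3

1.637


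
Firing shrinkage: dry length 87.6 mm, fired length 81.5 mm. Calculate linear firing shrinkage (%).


FS = (87.6 - 81.5) / 87.6 * 100 = 6.96%

6.96


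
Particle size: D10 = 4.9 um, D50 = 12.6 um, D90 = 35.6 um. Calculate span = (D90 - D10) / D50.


Span = (35.6 - 4.9) / 12.6 = 30.7 / 12.6 = 2.437

2.437


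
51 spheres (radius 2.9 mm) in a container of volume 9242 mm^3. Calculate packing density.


V_sphere = 4/3*pi*2.9^3 = 102.1604 mm^3
Total V = 51*102.1604 = 5210.1804 mm^3
PD = 5210.1804 / 9242 = 0.564

0.564


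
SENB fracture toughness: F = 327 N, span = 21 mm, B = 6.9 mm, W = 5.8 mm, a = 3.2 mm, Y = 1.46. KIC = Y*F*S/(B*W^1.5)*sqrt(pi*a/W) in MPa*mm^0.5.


KIC = 1.46*327*21/(6.9*5.8^1.5)*sqrt(pi*3.2/5.8) = 136.95

136.95


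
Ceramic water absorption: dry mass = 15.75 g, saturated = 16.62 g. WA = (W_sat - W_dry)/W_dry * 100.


WA = (16.62 - 15.75) / 15.75 * 100 = 5.52%

5.52


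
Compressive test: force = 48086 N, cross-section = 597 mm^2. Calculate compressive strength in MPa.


CS = 48086 / 597 = 80.5 MPa

80.5


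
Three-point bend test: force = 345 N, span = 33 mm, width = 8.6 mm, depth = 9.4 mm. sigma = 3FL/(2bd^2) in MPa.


sigma = 3*345*33/(2*8.6*9.4^2) = 22.5 MPa

22.5


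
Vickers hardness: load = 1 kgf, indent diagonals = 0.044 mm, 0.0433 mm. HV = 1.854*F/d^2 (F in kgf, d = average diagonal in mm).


d_avg = (0.044+0.0433)/2 = 0.04365 mm
HV = 1.854*1/0.04365^2 = 973

973


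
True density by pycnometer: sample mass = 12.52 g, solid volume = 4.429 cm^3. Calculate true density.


TD = 12.52 / 4.429 = 2.827 g/cm^3

2.827


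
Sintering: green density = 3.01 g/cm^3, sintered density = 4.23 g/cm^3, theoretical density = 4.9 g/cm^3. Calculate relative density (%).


Relative = 4.23 / 4.9 * 100 = 86.3%

86.3


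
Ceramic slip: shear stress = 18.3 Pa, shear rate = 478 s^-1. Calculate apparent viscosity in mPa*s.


eta = tau/gamma * 1000 = 18.3/478 * 1000 = 38.3 mPa*s

38.3


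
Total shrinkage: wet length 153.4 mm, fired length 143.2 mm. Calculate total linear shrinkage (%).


TS = (153.4 - 143.2) / 153.4 * 100 = 6.65%

6.65


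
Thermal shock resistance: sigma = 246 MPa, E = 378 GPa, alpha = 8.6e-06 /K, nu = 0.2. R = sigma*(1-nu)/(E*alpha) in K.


R = 246*(1-0.2)/(378*1000*8.6e-06) = 61 K

61


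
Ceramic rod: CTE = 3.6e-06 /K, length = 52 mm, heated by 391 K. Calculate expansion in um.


dL = 3.6e-06 * 52 * 391 * 1000 = 73.195 um

73.195


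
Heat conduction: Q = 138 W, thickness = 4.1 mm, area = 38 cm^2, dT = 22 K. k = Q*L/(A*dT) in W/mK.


k = 138*4.1/1000/(38/10000*22) = 6.77 W/mK

6.77


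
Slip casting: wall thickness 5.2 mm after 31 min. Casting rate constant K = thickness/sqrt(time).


K = 5.2 / sqrt(31) = 5.2 / 5.5678 = 0.934 mm/min^0.5

0.934


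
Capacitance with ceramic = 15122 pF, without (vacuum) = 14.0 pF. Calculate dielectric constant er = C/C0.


er = 15122 / 14.0 = 1080.14

1080.14


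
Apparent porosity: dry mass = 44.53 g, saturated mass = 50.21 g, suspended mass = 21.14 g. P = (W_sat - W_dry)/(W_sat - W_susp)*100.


P = (50.21 - 44.53) / (50.21 - 21.14) * 100 = 5.68 / 29.07 * 100 = 19.5%

19.5


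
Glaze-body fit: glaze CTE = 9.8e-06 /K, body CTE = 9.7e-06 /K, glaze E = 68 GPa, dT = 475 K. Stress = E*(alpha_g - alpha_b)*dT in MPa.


Stress = 68*1000*(9.8e-06 - 9.7e-06)*475 = 3.2 MPa

3.2


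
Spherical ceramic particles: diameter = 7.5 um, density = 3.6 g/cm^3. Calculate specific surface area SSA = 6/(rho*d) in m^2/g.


SSA = 6 / (3.6 * 7.5) = 0.222 m^2/g

0.222


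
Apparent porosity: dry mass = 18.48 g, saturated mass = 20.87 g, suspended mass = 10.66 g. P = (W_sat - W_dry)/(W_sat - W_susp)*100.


P = (20.87 - 18.48) / (20.87 - 10.66) * 100 = 2.39 / 10.21 * 100 = 23.4%

23.4


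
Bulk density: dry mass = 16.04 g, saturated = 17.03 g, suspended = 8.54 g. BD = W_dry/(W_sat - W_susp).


BD = 16.04 / (17.03 - 8.54) = 16.04 / 8.49 = 1.889 g/cm^3

1.889


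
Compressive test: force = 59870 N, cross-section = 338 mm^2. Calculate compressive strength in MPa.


CS = 59870 / 338 = 177.1 MPa

177.1


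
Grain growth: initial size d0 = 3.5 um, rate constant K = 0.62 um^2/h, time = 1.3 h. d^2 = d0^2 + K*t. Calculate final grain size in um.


d^2 = 3.5^2 + 0.62*1.3 = 13.056
d = sqrt(13.056) = 3.61 um

3.61


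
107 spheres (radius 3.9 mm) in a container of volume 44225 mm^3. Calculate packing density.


V_sphere = 4/3*pi*3.9^3 = 248.4748 mm^3
Total V = 107*248.4748 = 26586.8036 mm^3
PD = 26586.8036 / 44225 = 0.601

0.601


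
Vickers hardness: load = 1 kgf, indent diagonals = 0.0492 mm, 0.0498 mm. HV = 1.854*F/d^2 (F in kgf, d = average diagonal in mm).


d_avg = (0.0492+0.0498)/2 = 0.0495 mm
HV = 1.854*1/0.0495^2 = 757

757


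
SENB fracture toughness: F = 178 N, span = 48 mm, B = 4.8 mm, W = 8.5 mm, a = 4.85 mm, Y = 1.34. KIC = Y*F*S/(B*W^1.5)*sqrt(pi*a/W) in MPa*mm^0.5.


KIC = 1.34*178*48/(4.8*8.5^1.5)*sqrt(pi*4.85/8.5) = 128.86

128.86


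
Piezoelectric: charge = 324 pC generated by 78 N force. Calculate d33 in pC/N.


d33 = 324 / 78 = 4.2 pC/N

4.2


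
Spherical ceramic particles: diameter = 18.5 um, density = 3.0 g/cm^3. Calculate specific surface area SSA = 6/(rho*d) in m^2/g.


SSA = 6 / (3.0 * 18.5) = 0.108 m^2/g

0.108


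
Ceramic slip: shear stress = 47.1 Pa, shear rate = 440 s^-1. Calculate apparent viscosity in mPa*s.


eta = tau/gamma * 1000 = 47.1/440 * 1000 = 107.0 mPa*s

107.0


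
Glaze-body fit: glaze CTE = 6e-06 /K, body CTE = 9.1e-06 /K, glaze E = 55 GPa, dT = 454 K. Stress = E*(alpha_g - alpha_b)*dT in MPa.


Stress = 55*1000*(6e-06 - 9.1e-06)*454 = -77.4 MPa

-77.4


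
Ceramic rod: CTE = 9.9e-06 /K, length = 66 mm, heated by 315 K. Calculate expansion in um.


dL = 9.9e-06 * 66 * 315 * 1000 = 205.821 um

205.821


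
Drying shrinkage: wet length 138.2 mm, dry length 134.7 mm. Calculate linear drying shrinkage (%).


DS = (138.2 - 134.7) / 138.2 * 100 = 2.53%

2.53


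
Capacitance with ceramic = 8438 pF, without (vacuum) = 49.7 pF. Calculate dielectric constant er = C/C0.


er = 8438 / 49.7 = 169.78

169.78


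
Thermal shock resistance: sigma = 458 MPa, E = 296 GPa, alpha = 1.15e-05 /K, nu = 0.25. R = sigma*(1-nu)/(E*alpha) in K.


R = 458*(1-0.25)/(296*1000*1.15e-05) = 101 K

101


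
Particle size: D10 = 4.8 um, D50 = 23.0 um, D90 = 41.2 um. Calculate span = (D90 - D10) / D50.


Span = (41.2 - 4.8) / 23.0 = 36.4 / 23.0 = 1.583

1.583


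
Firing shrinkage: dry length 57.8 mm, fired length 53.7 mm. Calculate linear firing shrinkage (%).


FS = (57.8 - 53.7) / 57.8 * 100 = 7.09%

7.09


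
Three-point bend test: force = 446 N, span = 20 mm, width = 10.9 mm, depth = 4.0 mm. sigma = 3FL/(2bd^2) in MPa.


sigma = 3*446*20/(2*10.9*4.0^2) = 76.7 MPa

76.7


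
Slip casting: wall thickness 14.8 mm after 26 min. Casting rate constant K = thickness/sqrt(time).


K = 14.8 / sqrt(26) = 14.8 / 5.099 = 2.903 mm/min^0.5

2.903


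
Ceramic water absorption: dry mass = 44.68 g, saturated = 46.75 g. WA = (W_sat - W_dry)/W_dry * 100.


WA = (46.75 - 44.68) / 44.68 * 100 = 4.63%

4.63


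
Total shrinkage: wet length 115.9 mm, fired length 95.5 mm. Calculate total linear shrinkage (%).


TS = (115.9 - 95.5) / 115.9 * 100 = 17.6%

17.6


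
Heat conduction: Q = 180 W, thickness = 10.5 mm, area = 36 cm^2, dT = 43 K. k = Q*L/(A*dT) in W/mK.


k = 180*10.5/1000/(36/10000*43) = 12.21 W/mK

12.21


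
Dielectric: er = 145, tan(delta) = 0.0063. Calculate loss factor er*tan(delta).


Loss = 145 * 0.0063 = 0.914

0.914


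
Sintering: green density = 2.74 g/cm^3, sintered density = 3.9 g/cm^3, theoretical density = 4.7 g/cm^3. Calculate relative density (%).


Relative = 3.9 / 4.7 * 100 = 83.0%

83.0


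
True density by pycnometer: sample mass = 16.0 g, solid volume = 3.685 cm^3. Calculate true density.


TD = 16.0 / 3.685 = 4.342 g/cm^3

4.342


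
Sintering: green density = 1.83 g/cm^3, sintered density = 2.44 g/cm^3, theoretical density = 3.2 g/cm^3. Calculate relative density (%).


Relative = 2.44 / 3.2 * 100 = 76.3%

76.3


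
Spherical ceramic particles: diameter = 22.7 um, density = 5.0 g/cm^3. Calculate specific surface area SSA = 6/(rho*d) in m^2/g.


SSA = 6 / (5.0 * 22.7) = 0.053 m^2/g

0.053


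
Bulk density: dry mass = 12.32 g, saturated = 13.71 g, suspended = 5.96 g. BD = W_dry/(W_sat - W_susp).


BD = 12.32 / (13.71 - 5.96) = 12.32 / 7.75 = 1.59 g/cm^3

1.59


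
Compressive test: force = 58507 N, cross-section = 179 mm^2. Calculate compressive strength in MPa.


CS = 58507 / 179 = 326.9 MPa

326.9


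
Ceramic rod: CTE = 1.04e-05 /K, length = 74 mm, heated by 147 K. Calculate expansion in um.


dL = 1.04e-05 * 74 * 147 * 1000 = 113.131 um

113.131


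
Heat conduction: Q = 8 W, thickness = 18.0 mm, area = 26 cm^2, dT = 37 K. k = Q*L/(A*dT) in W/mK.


k = 8*18.0/1000/(26/10000*37) = 1.5 W/mK

1.5


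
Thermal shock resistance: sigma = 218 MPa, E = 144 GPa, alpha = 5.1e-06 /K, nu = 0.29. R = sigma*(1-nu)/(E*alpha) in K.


R = 218*(1-0.29)/(144*1000*5.1e-06) = 211 K

211


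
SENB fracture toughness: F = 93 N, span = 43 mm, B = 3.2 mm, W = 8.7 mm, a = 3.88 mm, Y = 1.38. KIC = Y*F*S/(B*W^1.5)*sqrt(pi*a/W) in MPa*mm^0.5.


KIC = 1.38*93*43/(3.2*8.7^1.5)*sqrt(pi*3.88/8.7) = 79.55

79.55


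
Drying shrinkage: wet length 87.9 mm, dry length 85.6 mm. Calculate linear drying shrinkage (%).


DS = (87.9 - 85.6) / 87.9 * 100 = 2.62%

2.62


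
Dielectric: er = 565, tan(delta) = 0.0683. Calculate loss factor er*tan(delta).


Loss = 565 * 0.0683 = 38.59

38.59


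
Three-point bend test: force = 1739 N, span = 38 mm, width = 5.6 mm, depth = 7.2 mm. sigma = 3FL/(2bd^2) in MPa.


sigma = 3*1739*38/(2*5.6*7.2^2) = 341.4 MPa

341.4


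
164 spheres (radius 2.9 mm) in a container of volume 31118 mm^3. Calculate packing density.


V_sphere = 4/3*pi*2.9^3 = 102.1604 mm^3
Total V = 164*102.1604 = 16754.3056 mm^3
PD = 16754.3056 / 31118 = 0.538

0.538


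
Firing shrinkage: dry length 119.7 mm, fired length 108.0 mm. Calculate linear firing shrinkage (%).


FS = (119.7 - 108.0) / 119.7 * 100 = 9.77%

9.77


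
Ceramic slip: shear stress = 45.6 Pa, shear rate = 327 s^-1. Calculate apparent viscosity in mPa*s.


eta = tau/gamma * 1000 = 45.6/327 * 1000 = 139.4 mPa*s

139.4


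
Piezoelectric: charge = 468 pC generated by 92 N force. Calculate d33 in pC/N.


d33 = 468 / 92 = 5.1 pC/N

5.1


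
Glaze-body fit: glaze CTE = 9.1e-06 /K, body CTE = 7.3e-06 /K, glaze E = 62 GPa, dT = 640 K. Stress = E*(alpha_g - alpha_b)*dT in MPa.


Stress = 62*1000*(9.1e-06 - 7.3e-06)*640 = 71.4 MPa

71.4


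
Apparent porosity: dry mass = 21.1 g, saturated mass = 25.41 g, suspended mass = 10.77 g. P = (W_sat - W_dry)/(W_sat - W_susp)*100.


P = (25.41 - 21.1) / (25.41 - 10.77) * 100 = 4.31 / 14.64 * 100 = 29.4%

29.4


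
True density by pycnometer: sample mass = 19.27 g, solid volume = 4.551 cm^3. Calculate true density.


TD = 19.27 / 4.551 = 4.234 g/cm^3

4.234


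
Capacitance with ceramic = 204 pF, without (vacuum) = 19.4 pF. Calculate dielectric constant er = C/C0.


er = 204 / 19.4 = 10.52

10.52


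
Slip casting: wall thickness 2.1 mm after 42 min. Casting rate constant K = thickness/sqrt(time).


K = 2.1 / sqrt(42) = 2.1 / 6.4807 = 0.324 mm/min^0.5

0.324


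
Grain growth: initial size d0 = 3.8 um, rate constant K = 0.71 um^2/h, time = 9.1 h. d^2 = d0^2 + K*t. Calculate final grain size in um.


d^2 = 3.8^2 + 0.71*9.1 = 20.901
d = sqrt(20.901) = 4.57 um

4.57


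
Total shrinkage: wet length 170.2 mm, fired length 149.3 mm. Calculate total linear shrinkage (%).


TS = (170.2 - 149.3) / 170.2 * 100 = 12.28%

12.28


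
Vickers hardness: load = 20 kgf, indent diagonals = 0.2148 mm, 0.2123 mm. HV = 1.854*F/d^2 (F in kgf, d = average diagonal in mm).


d_avg = (0.2148+0.2123)/2 = 0.21355 mm
HV = 1.854*20/0.21355^2 = 813

813


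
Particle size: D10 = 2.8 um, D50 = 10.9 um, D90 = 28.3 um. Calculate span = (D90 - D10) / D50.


Span = (28.3 - 2.8) / 10.9 = 25.5 / 10.9 = 2.339

2.339


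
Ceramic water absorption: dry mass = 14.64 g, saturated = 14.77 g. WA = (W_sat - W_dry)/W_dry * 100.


WA = (14.77 - 14.64) / 14.64 * 100 = 0.89%

0.89


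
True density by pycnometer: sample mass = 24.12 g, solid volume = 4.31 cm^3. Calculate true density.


TD = 24.12 / 4.31 = 5.596 g/cm^3

5.596


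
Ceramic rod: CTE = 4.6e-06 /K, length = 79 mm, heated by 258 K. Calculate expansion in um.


dL = 4.6e-06 * 79 * 258 * 1000 = 93.757 um

93.757


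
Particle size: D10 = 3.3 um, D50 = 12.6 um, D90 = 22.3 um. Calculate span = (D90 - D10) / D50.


Span = (22.3 - 3.3) / 12.6 = 19.0 / 12.6 = 1.508

1.508


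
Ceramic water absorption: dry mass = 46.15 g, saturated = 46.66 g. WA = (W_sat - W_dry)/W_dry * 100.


WA = (46.66 - 46.15) / 46.15 * 100 = 1.11%

1.11


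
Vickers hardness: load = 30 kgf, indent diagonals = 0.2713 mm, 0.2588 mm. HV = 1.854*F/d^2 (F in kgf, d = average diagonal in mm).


d_avg = (0.2713+0.2588)/2 = 0.26505 mm
HV = 1.854*30/0.26505^2 = 792

792


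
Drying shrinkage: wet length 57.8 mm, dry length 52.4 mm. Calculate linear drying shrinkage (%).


DS = (57.8 - 52.4) / 57.8 * 100 = 9.34%

9.34


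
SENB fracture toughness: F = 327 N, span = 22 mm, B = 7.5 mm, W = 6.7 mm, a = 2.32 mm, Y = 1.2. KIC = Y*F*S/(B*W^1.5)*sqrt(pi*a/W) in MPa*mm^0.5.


KIC = 1.2*327*22/(7.5*6.7^1.5)*sqrt(pi*2.32/6.7) = 69.22

69.22


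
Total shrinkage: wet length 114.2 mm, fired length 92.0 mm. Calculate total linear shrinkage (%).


TS = (114.2 - 92.0) / 114.2 * 100 = 19.44%

19.44


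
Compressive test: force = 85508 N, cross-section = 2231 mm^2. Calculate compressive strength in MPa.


CS = 85508 / 2231 = 38.3 MPa

38.3


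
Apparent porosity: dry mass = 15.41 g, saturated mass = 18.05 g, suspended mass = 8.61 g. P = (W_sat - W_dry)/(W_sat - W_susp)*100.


P = (18.05 - 15.41) / (18.05 - 8.61) * 100 = 2.64 / 9.44 * 100 = 28.0%

28.0


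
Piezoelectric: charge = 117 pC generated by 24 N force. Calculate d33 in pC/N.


d33 = 117 / 24 = 4.9 pC/N

4.9


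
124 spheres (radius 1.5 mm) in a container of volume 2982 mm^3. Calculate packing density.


V_sphere = 4/3*pi*1.5^3 = 14.1372 mm^3
Total V = 124*14.1372 = 1753.0128 mm^3
PD = 1753.0128 / 2982 = 0.588

0.588


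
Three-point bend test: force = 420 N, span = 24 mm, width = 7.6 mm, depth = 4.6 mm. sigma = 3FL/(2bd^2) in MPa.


sigma = 3*420*24/(2*7.6*4.6^2) = 94.0 MPa

94.0


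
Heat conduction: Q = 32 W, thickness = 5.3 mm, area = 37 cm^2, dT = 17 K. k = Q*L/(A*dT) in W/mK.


k = 32*5.3/1000/(37/10000*17) = 2.7 W/mK

2.7


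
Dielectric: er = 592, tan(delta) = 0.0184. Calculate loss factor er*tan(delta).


Loss = 592 * 0.0184 = 10.893

10.893


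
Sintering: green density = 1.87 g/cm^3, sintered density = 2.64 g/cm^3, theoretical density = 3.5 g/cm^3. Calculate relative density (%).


Relative = 2.64 / 3.5 * 100 = 75.4%

75.4


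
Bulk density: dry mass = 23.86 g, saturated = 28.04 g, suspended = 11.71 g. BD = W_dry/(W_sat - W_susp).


BD = 23.86 / (28.04 - 11.71) = 23.86 / 16.33 = 1.461 g/cm^3

1.461


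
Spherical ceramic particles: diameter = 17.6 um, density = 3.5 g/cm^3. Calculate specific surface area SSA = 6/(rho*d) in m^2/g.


SSA = 6 / (3.5 * 17.6) = 0.097 m^2/g

0.097


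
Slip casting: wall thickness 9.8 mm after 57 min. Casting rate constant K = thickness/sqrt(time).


K = 9.8 / sqrt(57) = 9.8 / 7.5498 = 1.298 mm/min^0.5

1.298


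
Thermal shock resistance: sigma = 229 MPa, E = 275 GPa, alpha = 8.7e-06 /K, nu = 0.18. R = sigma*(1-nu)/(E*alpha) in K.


R = 229*(1-0.18)/(275*1000*8.7e-06) = 78 K

78


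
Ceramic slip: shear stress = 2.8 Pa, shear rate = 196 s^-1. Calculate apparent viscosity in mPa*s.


eta = tau/gamma * 1000 = 2.8/196 * 1000 = 14.3 mPa*s

14.3


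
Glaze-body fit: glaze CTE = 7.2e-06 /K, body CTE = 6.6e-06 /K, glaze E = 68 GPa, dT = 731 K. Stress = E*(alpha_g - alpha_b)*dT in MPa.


Stress = 68*1000*(7.2e-06 - 6.6e-06)*731 = 29.8 MPa

29.8


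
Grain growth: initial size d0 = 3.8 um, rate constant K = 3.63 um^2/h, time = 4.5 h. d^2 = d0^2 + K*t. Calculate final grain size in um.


d^2 = 3.8^2 + 3.63*4.5 = 30.775
d = sqrt(30.775) = 5.55 um

5.55


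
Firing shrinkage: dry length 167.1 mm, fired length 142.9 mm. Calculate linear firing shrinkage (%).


FS = (167.1 - 142.9) / 167.1 * 100 = 14.48%

14.48


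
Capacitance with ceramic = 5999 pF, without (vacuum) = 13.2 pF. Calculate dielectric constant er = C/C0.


er = 5999 / 13.2 = 454.47

454.47


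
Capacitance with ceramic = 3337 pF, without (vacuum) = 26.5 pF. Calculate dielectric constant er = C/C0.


er = 3337 / 26.5 = 125.92

125.92


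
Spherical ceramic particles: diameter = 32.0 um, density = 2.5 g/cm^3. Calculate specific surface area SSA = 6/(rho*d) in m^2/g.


SSA = 6 / (2.5 * 32.0) = 0.075 m^2/g

0.075


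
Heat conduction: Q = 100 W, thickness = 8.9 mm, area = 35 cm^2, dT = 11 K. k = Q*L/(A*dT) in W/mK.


k = 100*8.9/1000/(35/10000*11) = 23.12 W/mK

23.12


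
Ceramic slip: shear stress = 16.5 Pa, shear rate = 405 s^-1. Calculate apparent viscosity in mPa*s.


eta = tau/gamma * 1000 = 16.5/405 * 1000 = 40.7 mPa*s

40.7


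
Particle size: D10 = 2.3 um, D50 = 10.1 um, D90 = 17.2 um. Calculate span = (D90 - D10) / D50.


Span = (17.2 - 2.3) / 10.1 = 14.9 / 10.1 = 1.475

1.475


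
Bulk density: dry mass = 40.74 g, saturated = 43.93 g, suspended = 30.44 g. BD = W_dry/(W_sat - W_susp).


BD = 40.74 / (43.93 - 30.44) = 40.74 / 13.49 = 3.02 g/cm^3

3.02


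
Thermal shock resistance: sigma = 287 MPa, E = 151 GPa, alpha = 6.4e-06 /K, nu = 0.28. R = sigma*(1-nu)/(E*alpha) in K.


R = 287*(1-0.28)/(151*1000*6.4e-06) = 214 K

214


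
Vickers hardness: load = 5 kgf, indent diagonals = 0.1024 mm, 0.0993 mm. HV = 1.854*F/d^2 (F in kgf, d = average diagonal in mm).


d_avg = (0.1024+0.0993)/2 = 0.10085 mm
HV = 1.854*5/0.10085^2 = 911

911


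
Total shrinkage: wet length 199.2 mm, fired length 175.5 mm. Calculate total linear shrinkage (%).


TS = (199.2 - 175.5) / 199.2 * 100 = 11.9%

11.9


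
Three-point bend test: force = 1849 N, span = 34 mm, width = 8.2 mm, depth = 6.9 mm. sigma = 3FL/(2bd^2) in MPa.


sigma = 3*1849*34/(2*8.2*6.9^2) = 241.5 MPa

241.5


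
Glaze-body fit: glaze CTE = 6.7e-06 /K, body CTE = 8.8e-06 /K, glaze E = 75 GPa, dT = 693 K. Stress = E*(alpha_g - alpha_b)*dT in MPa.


Stress = 75*1000*(6.7e-06 - 8.8e-06)*693 = -109.1 MPa

-109.1


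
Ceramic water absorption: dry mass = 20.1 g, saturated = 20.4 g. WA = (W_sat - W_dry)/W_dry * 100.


WA = (20.4 - 20.1) / 20.1 * 100 = 1.49%

1.49


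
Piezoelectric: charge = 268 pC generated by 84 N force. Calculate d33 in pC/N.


d33 = 268 / 84 = 3.2 pC/N

3.2


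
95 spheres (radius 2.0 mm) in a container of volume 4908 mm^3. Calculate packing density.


V_sphere = 4/3*pi*2.0^3 = 33.5103 mm^3
Total V = 95*33.5103 = 3183.4785 mm^3
PD = 3183.4785 / 4908 = 0.649

0.649


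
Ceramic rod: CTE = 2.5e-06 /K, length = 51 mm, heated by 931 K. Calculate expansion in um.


dL = 2.5e-06 * 51 * 931 * 1000 = 118.703 um

118.703


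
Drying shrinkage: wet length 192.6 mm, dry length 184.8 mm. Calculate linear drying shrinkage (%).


DS = (192.6 - 184.8) / 192.6 * 100 = 4.05%

4.05


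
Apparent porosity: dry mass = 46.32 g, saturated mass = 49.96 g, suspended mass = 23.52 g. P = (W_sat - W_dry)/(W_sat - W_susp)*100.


P = (49.96 - 46.32) / (49.96 - 23.52) * 100 = 3.64 / 26.44 * 100 = 13.8%

13.8


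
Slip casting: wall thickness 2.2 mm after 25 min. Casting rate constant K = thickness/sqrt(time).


K = 2.2 / sqrt(25) = 2.2 / 5.0 = 0.44 mm/min^0.5

0.44


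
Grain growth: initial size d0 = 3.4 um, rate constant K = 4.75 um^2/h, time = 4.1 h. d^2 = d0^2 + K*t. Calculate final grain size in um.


d^2 = 3.4^2 + 4.75*4.1 = 31.035
d = sqrt(31.035) = 5.57 um

5.57


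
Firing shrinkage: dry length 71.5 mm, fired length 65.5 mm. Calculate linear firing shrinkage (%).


FS = (71.5 - 65.5) / 71.5 * 100 = 8.39%

8.39


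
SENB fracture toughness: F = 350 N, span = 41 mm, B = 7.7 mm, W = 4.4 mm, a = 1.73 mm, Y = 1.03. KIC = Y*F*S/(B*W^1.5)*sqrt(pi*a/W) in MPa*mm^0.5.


KIC = 1.03*350*41/(7.7*4.4^1.5)*sqrt(pi*1.73/4.4) = 231.15

231.15


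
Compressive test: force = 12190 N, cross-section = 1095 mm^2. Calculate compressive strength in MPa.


CS = 12190 / 1095 = 11.1 MPa

11.1


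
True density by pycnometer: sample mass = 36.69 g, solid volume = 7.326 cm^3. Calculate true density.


TD = 36.69 / 7.326 = 5.008 g/cm^3

5.008


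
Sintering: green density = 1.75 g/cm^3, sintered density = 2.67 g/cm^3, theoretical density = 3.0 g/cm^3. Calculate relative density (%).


Relative = 2.67 / 3.0 * 100 = 89.0%

89.0


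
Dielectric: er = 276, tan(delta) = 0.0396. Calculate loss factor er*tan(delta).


Loss = 276 * 0.0396 = 10.93

10.93


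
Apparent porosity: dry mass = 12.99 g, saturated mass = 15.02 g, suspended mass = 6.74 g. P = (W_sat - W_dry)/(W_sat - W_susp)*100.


P = (15.02 - 12.99) / (15.02 - 6.74) * 100 = 2.03 / 8.28 * 100 = 24.5%

24.5


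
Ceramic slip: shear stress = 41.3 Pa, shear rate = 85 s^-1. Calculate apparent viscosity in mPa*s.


eta = tau/gamma * 1000 = 41.3/85 * 1000 = 485.9 mPa*s

485.9


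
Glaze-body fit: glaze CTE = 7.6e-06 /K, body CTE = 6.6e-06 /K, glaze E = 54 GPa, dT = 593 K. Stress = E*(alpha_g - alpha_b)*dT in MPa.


Stress = 54*1000*(7.6e-06 - 6.6e-06)*593 = 32.0 MPa

32.0


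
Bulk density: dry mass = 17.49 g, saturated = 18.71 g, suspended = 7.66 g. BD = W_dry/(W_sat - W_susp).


BD = 17.49 / (18.71 - 7.66) = 17.49 / 11.05 = 1.583 g/cm^3

1.583


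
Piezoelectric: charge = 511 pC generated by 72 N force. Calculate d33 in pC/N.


d33 = 511 / 72 = 7.1 pC/N

7.1


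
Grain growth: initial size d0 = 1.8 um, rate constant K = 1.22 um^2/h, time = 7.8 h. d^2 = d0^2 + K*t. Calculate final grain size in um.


d^2 = 1.8^2 + 1.22*7.8 = 12.756
d = sqrt(12.756) = 3.57 um

3.57


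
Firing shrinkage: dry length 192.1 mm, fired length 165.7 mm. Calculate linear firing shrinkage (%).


FS = (192.1 - 165.7) / 192.1 * 100 = 13.74%

13.74


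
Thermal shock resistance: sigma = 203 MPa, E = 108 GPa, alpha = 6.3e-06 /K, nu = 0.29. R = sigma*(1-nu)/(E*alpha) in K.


R = 203*(1-0.29)/(108*1000*6.3e-06) = 212 K

212


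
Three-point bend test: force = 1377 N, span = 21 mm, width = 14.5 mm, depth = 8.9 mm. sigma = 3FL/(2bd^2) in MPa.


sigma = 3*1377*21/(2*14.5*8.9^2) = 37.8 MPa

37.8


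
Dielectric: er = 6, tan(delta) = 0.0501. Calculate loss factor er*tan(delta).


Loss = 6 * 0.0501 = 0.301

0.301


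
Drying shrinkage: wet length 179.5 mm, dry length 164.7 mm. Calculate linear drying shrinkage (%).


DS = (179.5 - 164.7) / 179.5 * 100 = 8.25%

8.25


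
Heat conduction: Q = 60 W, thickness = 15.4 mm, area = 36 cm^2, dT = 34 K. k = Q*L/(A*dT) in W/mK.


k = 60*15.4/1000/(36/10000*34) = 7.55 W/mK

7.55


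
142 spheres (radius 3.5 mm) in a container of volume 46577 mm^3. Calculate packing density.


V_sphere = 4/3*pi*3.5^3 = 179.5944 mm^3
Total V = 142*179.5944 = 25502.4048 mm^3
PD = 25502.4048 / 46577 = 0.548

0.548


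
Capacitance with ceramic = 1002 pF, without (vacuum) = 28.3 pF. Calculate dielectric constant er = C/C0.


er = 1002 / 28.3 = 35.41

35.41


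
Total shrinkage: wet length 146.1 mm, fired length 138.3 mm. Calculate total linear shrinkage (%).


TS = (146.1 - 138.3) / 146.1 * 100 = 5.34%

5.34


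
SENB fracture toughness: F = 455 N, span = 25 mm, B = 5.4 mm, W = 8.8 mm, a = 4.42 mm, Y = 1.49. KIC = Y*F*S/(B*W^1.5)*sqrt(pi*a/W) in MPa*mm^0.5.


KIC = 1.49*455*25/(5.4*8.8^1.5)*sqrt(pi*4.42/8.8) = 151.03

151.03


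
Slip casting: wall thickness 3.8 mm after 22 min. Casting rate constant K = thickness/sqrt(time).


K = 3.8 / sqrt(22) = 3.8 / 4.6904 = 0.81 mm/min^0.5

0.81


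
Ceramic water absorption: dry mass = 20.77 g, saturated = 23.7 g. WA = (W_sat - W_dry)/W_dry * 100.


WA = (23.7 - 20.77) / 20.77 * 100 = 14.11%

14.11


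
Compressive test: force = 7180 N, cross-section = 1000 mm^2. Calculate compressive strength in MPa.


CS = 7180 / 1000 = 7.2 MPa

7.2


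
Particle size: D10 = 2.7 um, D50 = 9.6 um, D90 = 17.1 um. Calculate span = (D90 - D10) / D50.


Span = (17.1 - 2.7) / 9.6 = 14.4 / 9.6 = 1.5

1.5


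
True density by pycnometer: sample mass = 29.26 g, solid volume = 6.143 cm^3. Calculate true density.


TD = 29.26 / 6.143 = 4.763 g/cm^3

4.763


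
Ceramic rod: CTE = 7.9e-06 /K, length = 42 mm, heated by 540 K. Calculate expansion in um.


dL = 7.9e-06 * 42 * 540 * 1000 = 179.172 um

179.172


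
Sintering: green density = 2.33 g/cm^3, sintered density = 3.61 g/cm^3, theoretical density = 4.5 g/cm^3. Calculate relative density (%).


Relative = 3.61 / 4.5 * 100 = 80.2%

80.2


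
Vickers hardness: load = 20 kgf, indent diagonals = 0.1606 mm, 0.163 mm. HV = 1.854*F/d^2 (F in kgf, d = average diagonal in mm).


d_avg = (0.1606+0.163)/2 = 0.1618 mm
HV = 1.854*20/0.1618^2 = 1416

1416


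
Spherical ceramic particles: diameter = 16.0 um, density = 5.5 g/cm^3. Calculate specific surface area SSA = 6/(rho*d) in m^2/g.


SSA = 6 / (5.5 * 16.0) = 0.068 m^2/g

0.068


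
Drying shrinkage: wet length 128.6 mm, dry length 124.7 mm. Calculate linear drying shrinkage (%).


DS = (128.6 - 124.7) / 128.6 * 100 = 3.03%

3.03


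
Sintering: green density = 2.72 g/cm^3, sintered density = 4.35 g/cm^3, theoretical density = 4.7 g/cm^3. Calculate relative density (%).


Relative = 4.35 / 4.7 * 100 = 92.6%

92.6


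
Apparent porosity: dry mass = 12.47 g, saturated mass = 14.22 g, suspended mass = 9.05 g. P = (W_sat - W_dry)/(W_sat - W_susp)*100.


P = (14.22 - 12.47) / (14.22 - 9.05) * 100 = 1.75 / 5.17 * 100 = 33.8%

33.8


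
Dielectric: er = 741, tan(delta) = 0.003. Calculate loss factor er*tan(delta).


Loss = 741 * 0.003 = 2.223

2.223


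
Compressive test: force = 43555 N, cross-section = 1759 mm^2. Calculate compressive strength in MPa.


CS = 43555 / 1759 = 24.8 MPa

24.8


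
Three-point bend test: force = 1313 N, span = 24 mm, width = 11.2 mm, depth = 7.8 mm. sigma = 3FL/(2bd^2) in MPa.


sigma = 3*1313*24/(2*11.2*7.8^2) = 69.4 MPa

69.4


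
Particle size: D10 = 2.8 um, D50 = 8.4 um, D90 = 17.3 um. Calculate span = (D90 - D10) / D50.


Span = (17.3 - 2.8) / 8.4 = 14.5 / 8.4 = 1.726

1.726


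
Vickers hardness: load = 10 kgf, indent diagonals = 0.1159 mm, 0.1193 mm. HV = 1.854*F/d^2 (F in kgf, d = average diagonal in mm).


d_avg = (0.1159+0.1193)/2 = 0.1176 mm
HV = 1.854*10/0.1176^2 = 1341

1341


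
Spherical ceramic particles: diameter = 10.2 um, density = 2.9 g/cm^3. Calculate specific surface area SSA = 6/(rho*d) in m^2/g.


SSA = 6 / (2.9 * 10.2) = 0.203 m^2/g

0.203


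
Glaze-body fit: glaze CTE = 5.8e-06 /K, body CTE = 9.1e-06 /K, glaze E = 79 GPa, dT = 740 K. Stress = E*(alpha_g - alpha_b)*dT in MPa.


Stress = 79*1000*(5.8e-06 - 9.1e-06)*740 = -192.9 MPa

-192.9


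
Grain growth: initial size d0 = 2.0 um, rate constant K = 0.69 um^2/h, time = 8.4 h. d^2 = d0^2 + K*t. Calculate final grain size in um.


d^2 = 2.0^2 + 0.69*8.4 = 9.796
d = sqrt(9.796) = 3.13 um

3.13


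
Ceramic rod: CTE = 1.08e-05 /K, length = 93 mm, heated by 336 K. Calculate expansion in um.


dL = 1.08e-05 * 93 * 336 * 1000 = 337.478 um

337.478


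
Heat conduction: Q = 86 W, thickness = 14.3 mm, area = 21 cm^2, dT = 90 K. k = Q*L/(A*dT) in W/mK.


k = 86*14.3/1000/(21/10000*90) = 6.51 W/mK

6.51


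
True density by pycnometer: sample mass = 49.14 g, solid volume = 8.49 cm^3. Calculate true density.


TD = 49.14 / 8.49 = 5.788 g/cm^3

5.788


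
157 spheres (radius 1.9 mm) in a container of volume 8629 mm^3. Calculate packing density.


V_sphere = 4/3*pi*1.9^3 = 28.7309 mm^3
Total V = 157*28.7309 = 4510.7513 mm^3
PD = 4510.7513 / 8629 = 0.523

0.523


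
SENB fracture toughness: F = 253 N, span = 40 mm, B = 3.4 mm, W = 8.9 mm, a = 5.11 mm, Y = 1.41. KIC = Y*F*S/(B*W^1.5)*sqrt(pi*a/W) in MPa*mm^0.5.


KIC = 1.41*253*40/(3.4*8.9^1.5)*sqrt(pi*5.11/8.9) = 212.29

212.29


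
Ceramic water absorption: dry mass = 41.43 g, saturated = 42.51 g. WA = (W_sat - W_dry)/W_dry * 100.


WA = (42.51 - 41.43) / 41.43 * 100 = 2.61%

2.61


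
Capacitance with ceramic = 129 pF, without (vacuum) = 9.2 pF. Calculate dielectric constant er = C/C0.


er = 129 / 9.2 = 14.02

14.02


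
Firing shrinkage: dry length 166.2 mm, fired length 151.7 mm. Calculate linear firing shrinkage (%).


FS = (166.2 - 151.7) / 166.2 * 100 = 8.72%

8.72


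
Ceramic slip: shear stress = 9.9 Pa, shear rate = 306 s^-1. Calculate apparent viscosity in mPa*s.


eta = tau/gamma * 1000 = 9.9/306 * 1000 = 32.4 mPa*s

32.4


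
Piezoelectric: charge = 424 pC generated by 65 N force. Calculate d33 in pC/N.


d33 = 424 / 65 = 6.5 pC/N

6.5


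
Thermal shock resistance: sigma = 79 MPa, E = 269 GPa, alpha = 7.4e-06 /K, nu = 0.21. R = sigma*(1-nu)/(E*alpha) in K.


R = 79*(1-0.21)/(269*1000*7.4e-06) = 31 K

31


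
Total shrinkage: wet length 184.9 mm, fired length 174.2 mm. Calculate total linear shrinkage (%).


TS = (184.9 - 174.2) / 184.9 * 100 = 5.79%

5.79


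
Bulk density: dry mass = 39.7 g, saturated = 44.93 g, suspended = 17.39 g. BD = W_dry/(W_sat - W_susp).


BD = 39.7 / (44.93 - 17.39) = 39.7 / 27.54 = 1.442 g/cm^3

1.442


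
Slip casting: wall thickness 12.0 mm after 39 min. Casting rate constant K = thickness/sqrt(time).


K = 12.0 / sqrt(39) = 12.0 / 6.245 = 1.922 mm/min^0.5

1.922


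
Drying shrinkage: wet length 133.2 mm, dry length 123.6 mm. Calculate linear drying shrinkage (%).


DS = (133.2 - 123.6) / 133.2 * 100 = 7.21%

7.21


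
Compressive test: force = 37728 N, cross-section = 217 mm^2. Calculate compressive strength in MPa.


CS = 37728 / 217 = 173.9 MPa

173.9


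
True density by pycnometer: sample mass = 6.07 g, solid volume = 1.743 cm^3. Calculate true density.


TD = 6.07 / 1.743 = 3.483 g/cm^3

3.483


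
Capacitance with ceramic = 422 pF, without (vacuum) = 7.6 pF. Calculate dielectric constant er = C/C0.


er = 422 / 7.6 = 55.53

55.53


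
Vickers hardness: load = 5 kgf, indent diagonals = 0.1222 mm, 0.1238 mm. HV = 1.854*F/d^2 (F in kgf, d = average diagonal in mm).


d_avg = (0.1222+0.1238)/2 = 0.123 mm
HV = 1.854*5/0.123^2 = 613

613


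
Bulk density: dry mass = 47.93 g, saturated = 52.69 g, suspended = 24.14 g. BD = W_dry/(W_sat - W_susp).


BD = 47.93 / (52.69 - 24.14) = 47.93 / 28.55 = 1.679 g/cm^3

1.679


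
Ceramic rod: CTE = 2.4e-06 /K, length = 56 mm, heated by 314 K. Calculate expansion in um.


dL = 2.4e-06 * 56 * 314 * 1000 = 42.202 um

42.202


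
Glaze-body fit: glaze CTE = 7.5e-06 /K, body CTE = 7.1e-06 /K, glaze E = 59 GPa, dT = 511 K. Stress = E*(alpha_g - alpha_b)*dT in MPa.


Stress = 59*1000*(7.5e-06 - 7.1e-06)*511 = 12.1 MPa

12.1


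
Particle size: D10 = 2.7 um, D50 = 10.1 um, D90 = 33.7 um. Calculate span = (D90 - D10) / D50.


Span = (33.7 - 2.7) / 10.1 = 31.0 / 10.1 = 3.069

3.069


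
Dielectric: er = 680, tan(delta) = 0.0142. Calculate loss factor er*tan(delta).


Loss = 680 * 0.0142 = 9.656

9.656


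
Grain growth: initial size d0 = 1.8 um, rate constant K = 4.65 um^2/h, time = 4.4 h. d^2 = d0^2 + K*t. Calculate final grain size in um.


d^2 = 1.8^2 + 4.65*4.4 = 23.7
d = sqrt(23.7) = 4.87 um

4.87


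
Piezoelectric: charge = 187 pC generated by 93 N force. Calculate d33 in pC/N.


d33 = 187 / 93 = 2.0 pC/N

2.0


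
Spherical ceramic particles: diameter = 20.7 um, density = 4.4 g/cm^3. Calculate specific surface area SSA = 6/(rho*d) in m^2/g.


SSA = 6 / (4.4 * 20.7) = 0.066 m^2/g

0.066


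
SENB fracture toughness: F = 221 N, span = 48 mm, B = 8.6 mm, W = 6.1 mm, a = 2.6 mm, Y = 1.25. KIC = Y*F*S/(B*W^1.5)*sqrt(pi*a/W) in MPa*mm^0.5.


KIC = 1.25*221*48/(8.6*6.1^1.5)*sqrt(pi*2.6/6.1) = 118.43

118.43


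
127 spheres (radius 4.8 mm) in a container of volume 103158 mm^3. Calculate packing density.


V_sphere = 4/3*pi*4.8^3 = 463.2467 mm^3
Total V = 127*463.2467 = 58832.3309 mm^3
PD = 58832.3309 / 103158 = 0.57

0.57


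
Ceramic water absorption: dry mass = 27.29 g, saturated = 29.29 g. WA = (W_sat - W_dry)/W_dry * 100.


WA = (29.29 - 27.29) / 27.29 * 100 = 7.33%

7.33


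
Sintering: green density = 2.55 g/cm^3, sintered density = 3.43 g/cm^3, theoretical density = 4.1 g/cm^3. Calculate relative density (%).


Relative = 3.43 / 4.1 * 100 = 83.7%

83.7


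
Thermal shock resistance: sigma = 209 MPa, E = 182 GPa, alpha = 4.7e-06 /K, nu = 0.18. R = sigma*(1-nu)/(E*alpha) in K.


R = 209*(1-0.18)/(182*1000*4.7e-06) = 200 K

200


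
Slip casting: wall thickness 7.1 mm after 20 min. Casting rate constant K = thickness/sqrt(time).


K = 7.1 / sqrt(20) = 7.1 / 4.4721 = 1.588 mm/min^0.5

1.588


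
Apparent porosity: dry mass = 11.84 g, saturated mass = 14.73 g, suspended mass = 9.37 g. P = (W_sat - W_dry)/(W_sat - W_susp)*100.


P = (14.73 - 11.84) / (14.73 - 9.37) * 100 = 2.89 / 5.36 * 100 = 53.9%

53.9


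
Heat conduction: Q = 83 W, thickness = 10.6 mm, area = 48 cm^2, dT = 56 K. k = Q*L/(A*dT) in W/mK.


k = 83*10.6/1000/(48/10000*56) = 3.27 W/mK

3.27


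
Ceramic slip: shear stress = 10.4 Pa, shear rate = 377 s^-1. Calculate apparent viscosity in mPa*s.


eta = tau/gamma * 1000 = 10.4/377 * 1000 = 27.6 mPa*s

27.6


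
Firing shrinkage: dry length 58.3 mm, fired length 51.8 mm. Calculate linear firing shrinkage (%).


FS = (58.3 - 51.8) / 58.3 * 100 = 11.15%

11.15
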